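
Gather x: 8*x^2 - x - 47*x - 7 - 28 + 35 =8*x^2 - 48*x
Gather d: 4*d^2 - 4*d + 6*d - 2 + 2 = 4*d^2 + 2*d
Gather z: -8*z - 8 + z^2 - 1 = z^2 - 8*z - 9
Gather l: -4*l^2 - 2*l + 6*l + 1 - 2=-4*l^2 + 4*l - 1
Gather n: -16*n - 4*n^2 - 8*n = -4*n^2 - 24*n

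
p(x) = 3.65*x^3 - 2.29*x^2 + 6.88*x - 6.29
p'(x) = 10.95*x^2 - 4.58*x + 6.88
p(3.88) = 199.13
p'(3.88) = 153.96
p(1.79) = 19.62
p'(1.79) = 33.77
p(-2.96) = -141.38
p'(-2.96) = 116.38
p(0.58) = -2.36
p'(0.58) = 7.91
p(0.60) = -2.20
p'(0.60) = 8.07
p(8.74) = 2315.75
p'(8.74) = 803.30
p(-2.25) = -74.94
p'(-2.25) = 72.62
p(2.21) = 37.13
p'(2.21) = 50.24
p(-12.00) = -6725.81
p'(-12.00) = 1638.64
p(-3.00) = -146.09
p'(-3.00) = 119.17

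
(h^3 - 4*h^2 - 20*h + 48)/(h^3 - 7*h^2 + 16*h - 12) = (h^2 - 2*h - 24)/(h^2 - 5*h + 6)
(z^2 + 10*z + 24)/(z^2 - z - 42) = (z + 4)/(z - 7)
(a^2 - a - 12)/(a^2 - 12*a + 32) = (a + 3)/(a - 8)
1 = 1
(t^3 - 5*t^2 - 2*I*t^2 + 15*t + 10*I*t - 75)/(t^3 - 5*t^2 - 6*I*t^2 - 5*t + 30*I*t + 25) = (t + 3*I)/(t - I)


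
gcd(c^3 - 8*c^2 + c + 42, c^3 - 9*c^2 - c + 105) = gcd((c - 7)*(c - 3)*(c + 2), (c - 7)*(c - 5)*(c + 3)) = c - 7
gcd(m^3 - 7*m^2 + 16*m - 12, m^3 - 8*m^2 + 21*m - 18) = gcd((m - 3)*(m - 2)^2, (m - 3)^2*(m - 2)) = m^2 - 5*m + 6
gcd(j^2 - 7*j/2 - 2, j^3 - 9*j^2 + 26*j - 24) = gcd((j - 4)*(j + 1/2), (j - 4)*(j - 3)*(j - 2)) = j - 4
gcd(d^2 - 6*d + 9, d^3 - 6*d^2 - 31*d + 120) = d - 3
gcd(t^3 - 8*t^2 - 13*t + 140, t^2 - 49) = t - 7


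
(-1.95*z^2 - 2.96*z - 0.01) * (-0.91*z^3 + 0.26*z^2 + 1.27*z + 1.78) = 1.7745*z^5 + 2.1866*z^4 - 3.237*z^3 - 7.2328*z^2 - 5.2815*z - 0.0178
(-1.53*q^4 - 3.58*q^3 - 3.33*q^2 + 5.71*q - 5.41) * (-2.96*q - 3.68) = 4.5288*q^5 + 16.2272*q^4 + 23.0312*q^3 - 4.6472*q^2 - 4.9992*q + 19.9088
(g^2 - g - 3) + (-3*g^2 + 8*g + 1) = -2*g^2 + 7*g - 2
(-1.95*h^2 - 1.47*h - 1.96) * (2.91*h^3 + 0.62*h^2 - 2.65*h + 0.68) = -5.6745*h^5 - 5.4867*h^4 - 1.4475*h^3 + 1.3543*h^2 + 4.1944*h - 1.3328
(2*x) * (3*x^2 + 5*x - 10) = 6*x^3 + 10*x^2 - 20*x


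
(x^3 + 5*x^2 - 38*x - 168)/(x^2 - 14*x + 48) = (x^2 + 11*x + 28)/(x - 8)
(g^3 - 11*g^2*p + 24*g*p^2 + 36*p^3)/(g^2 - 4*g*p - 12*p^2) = (g^2 - 5*g*p - 6*p^2)/(g + 2*p)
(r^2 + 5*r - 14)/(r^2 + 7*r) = (r - 2)/r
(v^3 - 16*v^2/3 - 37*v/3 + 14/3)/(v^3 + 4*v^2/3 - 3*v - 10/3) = (3*v^2 - 22*v + 7)/(3*v^2 - 2*v - 5)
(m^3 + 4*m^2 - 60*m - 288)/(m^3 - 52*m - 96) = (m + 6)/(m + 2)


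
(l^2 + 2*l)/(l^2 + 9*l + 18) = l*(l + 2)/(l^2 + 9*l + 18)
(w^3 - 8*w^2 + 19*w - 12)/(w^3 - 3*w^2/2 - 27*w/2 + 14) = 2*(w - 3)/(2*w + 7)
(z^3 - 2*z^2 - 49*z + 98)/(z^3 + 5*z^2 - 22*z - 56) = (z^2 - 9*z + 14)/(z^2 - 2*z - 8)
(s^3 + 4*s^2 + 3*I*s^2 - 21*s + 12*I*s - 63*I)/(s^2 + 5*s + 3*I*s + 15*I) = (s^2 + 4*s - 21)/(s + 5)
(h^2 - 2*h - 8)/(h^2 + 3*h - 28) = (h + 2)/(h + 7)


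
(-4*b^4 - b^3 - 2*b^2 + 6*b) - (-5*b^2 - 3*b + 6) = -4*b^4 - b^3 + 3*b^2 + 9*b - 6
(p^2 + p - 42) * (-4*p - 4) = -4*p^3 - 8*p^2 + 164*p + 168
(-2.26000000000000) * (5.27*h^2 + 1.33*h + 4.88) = -11.9102*h^2 - 3.0058*h - 11.0288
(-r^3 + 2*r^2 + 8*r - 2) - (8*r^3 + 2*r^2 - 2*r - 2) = -9*r^3 + 10*r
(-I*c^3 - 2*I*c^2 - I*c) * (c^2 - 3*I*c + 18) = -I*c^5 - 3*c^4 - 2*I*c^4 - 6*c^3 - 19*I*c^3 - 3*c^2 - 36*I*c^2 - 18*I*c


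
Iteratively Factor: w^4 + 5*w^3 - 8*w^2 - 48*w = (w)*(w^3 + 5*w^2 - 8*w - 48) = w*(w + 4)*(w^2 + w - 12) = w*(w - 3)*(w + 4)*(w + 4)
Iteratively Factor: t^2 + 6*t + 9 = (t + 3)*(t + 3)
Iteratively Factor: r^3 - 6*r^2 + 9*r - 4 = (r - 1)*(r^2 - 5*r + 4) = (r - 1)^2*(r - 4)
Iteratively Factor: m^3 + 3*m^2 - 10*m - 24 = (m + 2)*(m^2 + m - 12) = (m + 2)*(m + 4)*(m - 3)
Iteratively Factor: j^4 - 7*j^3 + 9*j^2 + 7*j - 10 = (j + 1)*(j^3 - 8*j^2 + 17*j - 10) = (j - 1)*(j + 1)*(j^2 - 7*j + 10) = (j - 2)*(j - 1)*(j + 1)*(j - 5)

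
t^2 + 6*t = t*(t + 6)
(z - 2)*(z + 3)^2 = z^3 + 4*z^2 - 3*z - 18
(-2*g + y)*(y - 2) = -2*g*y + 4*g + y^2 - 2*y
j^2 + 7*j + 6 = (j + 1)*(j + 6)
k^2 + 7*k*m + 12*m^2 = (k + 3*m)*(k + 4*m)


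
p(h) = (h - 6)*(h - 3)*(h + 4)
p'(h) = (h - 6)*(h - 3) + (h - 6)*(h + 4) + (h - 3)*(h + 4)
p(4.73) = -19.18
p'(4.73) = 1.82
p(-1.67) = 83.46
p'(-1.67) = 7.07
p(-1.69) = 83.31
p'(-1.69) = 7.47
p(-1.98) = 80.28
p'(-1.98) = 13.56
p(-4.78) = -65.42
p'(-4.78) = 98.35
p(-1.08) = 84.35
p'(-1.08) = -3.70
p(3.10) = -2.06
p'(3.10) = -20.17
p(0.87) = 53.21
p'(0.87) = -24.43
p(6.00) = 0.00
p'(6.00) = 30.00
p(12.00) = 864.00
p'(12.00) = 294.00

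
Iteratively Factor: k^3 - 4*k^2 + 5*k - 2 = (k - 1)*(k^2 - 3*k + 2) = (k - 2)*(k - 1)*(k - 1)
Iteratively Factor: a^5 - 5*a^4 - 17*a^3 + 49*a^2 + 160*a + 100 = (a - 5)*(a^4 - 17*a^2 - 36*a - 20) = (a - 5)*(a + 1)*(a^3 - a^2 - 16*a - 20) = (a - 5)*(a + 1)*(a + 2)*(a^2 - 3*a - 10) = (a - 5)^2*(a + 1)*(a + 2)*(a + 2)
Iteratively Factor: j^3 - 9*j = (j + 3)*(j^2 - 3*j) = (j - 3)*(j + 3)*(j)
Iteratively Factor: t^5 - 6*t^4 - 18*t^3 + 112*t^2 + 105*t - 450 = (t + 3)*(t^4 - 9*t^3 + 9*t^2 + 85*t - 150) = (t - 5)*(t + 3)*(t^3 - 4*t^2 - 11*t + 30) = (t - 5)*(t - 2)*(t + 3)*(t^2 - 2*t - 15) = (t - 5)*(t - 2)*(t + 3)^2*(t - 5)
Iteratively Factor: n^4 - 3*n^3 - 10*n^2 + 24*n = (n - 2)*(n^3 - n^2 - 12*n) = (n - 4)*(n - 2)*(n^2 + 3*n) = n*(n - 4)*(n - 2)*(n + 3)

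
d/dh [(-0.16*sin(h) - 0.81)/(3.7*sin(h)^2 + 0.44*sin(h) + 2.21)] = (0.592*sin(h)^2 + 5.994*sin(h) + 0.00280000000000002)*cos(h)/(13.69*sin(h)^4 + 3.256*sin(h)^3 + 16.5476*sin(h)^2 + 1.9448*sin(h) + 4.8841)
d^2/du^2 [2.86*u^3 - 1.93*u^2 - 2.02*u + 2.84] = 17.16*u - 3.86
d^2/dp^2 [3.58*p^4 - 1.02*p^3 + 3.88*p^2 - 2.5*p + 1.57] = 42.96*p^2 - 6.12*p + 7.76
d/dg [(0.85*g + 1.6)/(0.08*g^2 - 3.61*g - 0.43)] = (-0.068*g^2 - 0.256*g + 5.4105)/(0.0064*g^4 - 0.5776*g^3 + 12.9633*g^2 + 3.1046*g + 0.1849)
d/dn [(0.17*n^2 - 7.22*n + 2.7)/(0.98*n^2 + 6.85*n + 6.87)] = (8.2401*n^2 - 2.9562*n - 68.0964)/(0.9604*n^4 + 13.426*n^3 + 60.3877*n^2 + 94.119*n + 47.1969)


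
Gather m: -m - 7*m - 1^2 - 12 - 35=-8*m - 48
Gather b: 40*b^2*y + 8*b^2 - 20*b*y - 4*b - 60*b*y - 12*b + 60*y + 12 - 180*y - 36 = b^2*(40*y + 8) + b*(-80*y - 16) - 120*y - 24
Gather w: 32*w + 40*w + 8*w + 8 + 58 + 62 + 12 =80*w + 140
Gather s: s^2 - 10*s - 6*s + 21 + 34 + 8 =s^2 - 16*s + 63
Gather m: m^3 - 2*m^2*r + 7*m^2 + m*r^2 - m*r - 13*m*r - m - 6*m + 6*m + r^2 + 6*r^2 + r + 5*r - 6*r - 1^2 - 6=m^3 + m^2*(7 - 2*r) + m*(r^2 - 14*r - 1) + 7*r^2 - 7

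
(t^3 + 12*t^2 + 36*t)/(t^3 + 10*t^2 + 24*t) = (t + 6)/(t + 4)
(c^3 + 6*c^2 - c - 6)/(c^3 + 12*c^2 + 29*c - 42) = (c + 1)/(c + 7)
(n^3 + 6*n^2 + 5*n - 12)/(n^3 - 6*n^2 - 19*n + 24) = (n + 4)/(n - 8)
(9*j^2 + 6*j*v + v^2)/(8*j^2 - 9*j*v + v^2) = (9*j^2 + 6*j*v + v^2)/(8*j^2 - 9*j*v + v^2)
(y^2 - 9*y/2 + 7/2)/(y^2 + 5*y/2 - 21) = (y - 1)/(y + 6)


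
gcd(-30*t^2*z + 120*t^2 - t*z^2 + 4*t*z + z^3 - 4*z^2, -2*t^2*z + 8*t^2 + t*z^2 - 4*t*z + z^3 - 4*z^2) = z - 4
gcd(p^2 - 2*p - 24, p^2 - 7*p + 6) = p - 6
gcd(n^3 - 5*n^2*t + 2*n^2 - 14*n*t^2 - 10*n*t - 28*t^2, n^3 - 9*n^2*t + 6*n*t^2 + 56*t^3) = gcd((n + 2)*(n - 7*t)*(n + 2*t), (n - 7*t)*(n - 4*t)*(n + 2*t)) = -n^2 + 5*n*t + 14*t^2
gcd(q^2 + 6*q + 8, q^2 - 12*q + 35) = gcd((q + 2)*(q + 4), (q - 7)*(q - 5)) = 1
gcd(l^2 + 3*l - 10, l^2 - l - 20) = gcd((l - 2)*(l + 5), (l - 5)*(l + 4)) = 1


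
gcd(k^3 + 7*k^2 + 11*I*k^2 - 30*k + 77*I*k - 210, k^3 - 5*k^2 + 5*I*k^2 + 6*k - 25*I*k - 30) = k + 6*I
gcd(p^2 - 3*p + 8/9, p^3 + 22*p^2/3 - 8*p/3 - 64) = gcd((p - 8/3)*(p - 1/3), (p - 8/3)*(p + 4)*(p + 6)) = p - 8/3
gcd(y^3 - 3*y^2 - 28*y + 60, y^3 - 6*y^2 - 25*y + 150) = y^2 - y - 30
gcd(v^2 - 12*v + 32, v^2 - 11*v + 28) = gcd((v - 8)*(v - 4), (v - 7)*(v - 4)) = v - 4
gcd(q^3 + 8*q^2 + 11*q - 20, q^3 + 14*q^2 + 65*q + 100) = q^2 + 9*q + 20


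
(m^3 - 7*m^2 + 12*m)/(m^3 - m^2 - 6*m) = (m - 4)/(m + 2)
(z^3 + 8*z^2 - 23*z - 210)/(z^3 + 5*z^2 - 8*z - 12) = (z^2 + 2*z - 35)/(z^2 - z - 2)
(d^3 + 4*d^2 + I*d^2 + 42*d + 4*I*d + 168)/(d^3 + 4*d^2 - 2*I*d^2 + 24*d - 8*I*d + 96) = (d + 7*I)/(d + 4*I)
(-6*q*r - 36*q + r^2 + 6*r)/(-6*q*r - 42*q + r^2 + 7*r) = (r + 6)/(r + 7)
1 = 1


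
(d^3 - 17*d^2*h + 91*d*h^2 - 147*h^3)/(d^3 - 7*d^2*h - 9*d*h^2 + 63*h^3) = (d - 7*h)/(d + 3*h)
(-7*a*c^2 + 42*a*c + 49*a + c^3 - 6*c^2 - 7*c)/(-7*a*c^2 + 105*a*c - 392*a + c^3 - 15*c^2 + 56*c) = (c + 1)/(c - 8)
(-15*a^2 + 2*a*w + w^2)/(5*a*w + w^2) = (-3*a + w)/w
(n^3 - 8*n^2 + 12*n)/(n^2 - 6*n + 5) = n*(n^2 - 8*n + 12)/(n^2 - 6*n + 5)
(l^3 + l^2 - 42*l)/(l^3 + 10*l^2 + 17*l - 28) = l*(l - 6)/(l^2 + 3*l - 4)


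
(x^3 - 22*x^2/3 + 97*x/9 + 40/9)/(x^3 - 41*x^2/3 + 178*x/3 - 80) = (x + 1/3)/(x - 6)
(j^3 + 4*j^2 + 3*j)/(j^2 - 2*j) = (j^2 + 4*j + 3)/(j - 2)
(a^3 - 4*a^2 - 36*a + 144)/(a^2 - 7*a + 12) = (a^2 - 36)/(a - 3)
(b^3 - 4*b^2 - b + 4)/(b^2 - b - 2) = (b^2 - 5*b + 4)/(b - 2)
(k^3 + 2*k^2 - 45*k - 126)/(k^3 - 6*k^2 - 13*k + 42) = (k + 6)/(k - 2)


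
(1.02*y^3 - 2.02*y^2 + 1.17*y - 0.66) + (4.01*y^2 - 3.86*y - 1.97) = 1.02*y^3 + 1.99*y^2 - 2.69*y - 2.63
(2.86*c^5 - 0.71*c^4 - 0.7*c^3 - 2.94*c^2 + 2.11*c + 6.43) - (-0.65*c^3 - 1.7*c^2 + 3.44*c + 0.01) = 2.86*c^5 - 0.71*c^4 - 0.0499999999999999*c^3 - 1.24*c^2 - 1.33*c + 6.42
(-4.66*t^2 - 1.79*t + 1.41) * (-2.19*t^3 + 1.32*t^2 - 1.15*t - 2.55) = 10.2054*t^5 - 2.2311*t^4 - 0.0916999999999999*t^3 + 15.8027*t^2 + 2.943*t - 3.5955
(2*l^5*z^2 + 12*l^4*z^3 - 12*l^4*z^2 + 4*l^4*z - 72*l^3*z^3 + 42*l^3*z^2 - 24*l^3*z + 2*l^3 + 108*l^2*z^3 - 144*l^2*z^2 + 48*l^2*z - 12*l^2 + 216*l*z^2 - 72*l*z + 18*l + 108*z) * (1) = 2*l^5*z^2 + 12*l^4*z^3 - 12*l^4*z^2 + 4*l^4*z - 72*l^3*z^3 + 42*l^3*z^2 - 24*l^3*z + 2*l^3 + 108*l^2*z^3 - 144*l^2*z^2 + 48*l^2*z - 12*l^2 + 216*l*z^2 - 72*l*z + 18*l + 108*z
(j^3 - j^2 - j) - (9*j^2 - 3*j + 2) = j^3 - 10*j^2 + 2*j - 2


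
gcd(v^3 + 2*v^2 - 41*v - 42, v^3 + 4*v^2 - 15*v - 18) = v + 1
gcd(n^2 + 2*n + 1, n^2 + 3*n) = 1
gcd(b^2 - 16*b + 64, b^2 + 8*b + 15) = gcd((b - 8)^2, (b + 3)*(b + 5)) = 1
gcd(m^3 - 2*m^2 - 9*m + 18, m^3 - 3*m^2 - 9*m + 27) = m^2 - 9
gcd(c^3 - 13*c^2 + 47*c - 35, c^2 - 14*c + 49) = c - 7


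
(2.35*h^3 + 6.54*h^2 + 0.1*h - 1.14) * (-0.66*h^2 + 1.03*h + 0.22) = -1.551*h^5 - 1.8959*h^4 + 7.1872*h^3 + 2.2942*h^2 - 1.1522*h - 0.2508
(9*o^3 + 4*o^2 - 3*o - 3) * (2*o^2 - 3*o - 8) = 18*o^5 - 19*o^4 - 90*o^3 - 29*o^2 + 33*o + 24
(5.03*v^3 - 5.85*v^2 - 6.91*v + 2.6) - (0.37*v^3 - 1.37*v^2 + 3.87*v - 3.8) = 4.66*v^3 - 4.48*v^2 - 10.78*v + 6.4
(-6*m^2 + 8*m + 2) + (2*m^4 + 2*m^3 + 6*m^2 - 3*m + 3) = 2*m^4 + 2*m^3 + 5*m + 5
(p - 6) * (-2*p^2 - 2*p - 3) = -2*p^3 + 10*p^2 + 9*p + 18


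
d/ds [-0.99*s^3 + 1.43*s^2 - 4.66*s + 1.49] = -2.97*s^2 + 2.86*s - 4.66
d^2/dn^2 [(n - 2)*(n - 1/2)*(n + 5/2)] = 6*n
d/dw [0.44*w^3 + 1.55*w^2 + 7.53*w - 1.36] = 1.32*w^2 + 3.1*w + 7.53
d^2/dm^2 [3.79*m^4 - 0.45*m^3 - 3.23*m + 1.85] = m*(45.48*m - 2.7)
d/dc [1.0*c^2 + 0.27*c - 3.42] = 2.0*c + 0.27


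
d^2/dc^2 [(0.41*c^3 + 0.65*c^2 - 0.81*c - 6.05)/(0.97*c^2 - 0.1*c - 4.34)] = (-8.88178419700125e-16*c^5 + 2.062078*c^3 - 16.66881*c^2 + 29.397048*c - 25.87022)/(0.912673*c^6 - 0.28227*c^5 - 12.221418*c^4 + 2.52488*c^3 + 54.681396*c^2 - 5.65068*c - 81.746504)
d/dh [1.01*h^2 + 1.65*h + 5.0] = 2.02*h + 1.65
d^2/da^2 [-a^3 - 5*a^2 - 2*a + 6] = -6*a - 10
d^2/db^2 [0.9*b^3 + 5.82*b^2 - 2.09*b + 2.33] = 5.4*b + 11.64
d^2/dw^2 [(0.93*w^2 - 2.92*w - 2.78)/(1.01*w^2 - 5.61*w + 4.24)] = (-8.88178419700125e-16*w^4 + 4.58156200000001*w^3 - 40.91106*w^2 + 169.538196*w - 256.648972)/(1.030301*w^6 - 17.168283*w^5 + 108.336135*w^4 - 320.704065*w^3 + 454.79724*w^2 - 302.563008*w + 76.225024)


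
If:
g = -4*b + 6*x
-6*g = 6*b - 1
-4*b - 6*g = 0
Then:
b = 1/2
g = -1/3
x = 5/18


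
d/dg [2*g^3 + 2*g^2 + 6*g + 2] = 6*g^2 + 4*g + 6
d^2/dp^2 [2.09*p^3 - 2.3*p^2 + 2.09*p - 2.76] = 12.54*p - 4.6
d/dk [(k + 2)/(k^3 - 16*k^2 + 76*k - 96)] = (k^3 - 16*k^2 + 76*k - (k + 2)*(3*k^2 - 32*k + 76) - 96)/(k^3 - 16*k^2 + 76*k - 96)^2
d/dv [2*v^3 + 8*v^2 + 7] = 2*v*(3*v + 8)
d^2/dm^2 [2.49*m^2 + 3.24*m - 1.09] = 4.98000000000000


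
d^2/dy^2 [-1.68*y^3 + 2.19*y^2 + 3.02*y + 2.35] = 4.38 - 10.08*y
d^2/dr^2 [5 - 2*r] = 0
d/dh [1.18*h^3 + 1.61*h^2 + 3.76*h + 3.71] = 3.54*h^2 + 3.22*h + 3.76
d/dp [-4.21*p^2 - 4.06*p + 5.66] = -8.42*p - 4.06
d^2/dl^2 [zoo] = 0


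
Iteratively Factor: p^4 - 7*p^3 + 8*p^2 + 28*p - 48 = (p - 4)*(p^3 - 3*p^2 - 4*p + 12) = (p - 4)*(p - 3)*(p^2 - 4) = (p - 4)*(p - 3)*(p + 2)*(p - 2)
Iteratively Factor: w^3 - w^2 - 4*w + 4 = (w + 2)*(w^2 - 3*w + 2) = (w - 2)*(w + 2)*(w - 1)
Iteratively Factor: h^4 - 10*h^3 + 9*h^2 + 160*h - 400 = (h + 4)*(h^3 - 14*h^2 + 65*h - 100) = (h - 5)*(h + 4)*(h^2 - 9*h + 20) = (h - 5)*(h - 4)*(h + 4)*(h - 5)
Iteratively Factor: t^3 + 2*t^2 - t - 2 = (t + 2)*(t^2 - 1) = (t - 1)*(t + 2)*(t + 1)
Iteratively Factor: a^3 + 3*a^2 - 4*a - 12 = (a + 2)*(a^2 + a - 6) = (a + 2)*(a + 3)*(a - 2)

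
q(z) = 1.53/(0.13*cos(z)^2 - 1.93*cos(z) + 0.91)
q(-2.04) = 0.85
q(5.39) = -6.15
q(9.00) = 0.55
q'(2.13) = -0.69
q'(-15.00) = 0.35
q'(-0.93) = 55.88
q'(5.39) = 34.00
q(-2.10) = 0.80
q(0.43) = -2.08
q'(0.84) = -19.51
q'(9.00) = -0.18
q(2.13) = 0.78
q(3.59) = 0.56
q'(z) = 1.53*(0.26*sin(z)*cos(z) - 1.93*sin(z))/(0.13*cos(z)^2 - 1.93*cos(z) + 0.91)^2 = (0.3978*cos(z) - 2.9529)*sin(z)/(0.13*cos(z)^2 - 1.93*cos(z) + 0.91)^2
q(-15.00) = 0.62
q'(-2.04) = 0.85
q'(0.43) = -1.99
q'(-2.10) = 0.74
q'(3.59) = 0.19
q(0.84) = -4.78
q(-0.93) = -7.75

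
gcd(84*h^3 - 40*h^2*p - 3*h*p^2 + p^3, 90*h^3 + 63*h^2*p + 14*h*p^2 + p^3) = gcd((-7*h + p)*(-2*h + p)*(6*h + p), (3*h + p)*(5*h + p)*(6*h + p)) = 6*h + p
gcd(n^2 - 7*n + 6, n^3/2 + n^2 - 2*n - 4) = 1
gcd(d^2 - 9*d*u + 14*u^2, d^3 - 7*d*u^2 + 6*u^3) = -d + 2*u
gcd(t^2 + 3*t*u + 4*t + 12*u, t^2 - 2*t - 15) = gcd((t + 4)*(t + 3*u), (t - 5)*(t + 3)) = 1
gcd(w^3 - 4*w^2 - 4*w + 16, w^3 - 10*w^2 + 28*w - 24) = w - 2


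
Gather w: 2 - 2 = 0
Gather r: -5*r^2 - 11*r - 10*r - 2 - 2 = -5*r^2 - 21*r - 4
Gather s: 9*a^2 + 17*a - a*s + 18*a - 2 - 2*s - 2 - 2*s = 9*a^2 + 35*a + s*(-a - 4) - 4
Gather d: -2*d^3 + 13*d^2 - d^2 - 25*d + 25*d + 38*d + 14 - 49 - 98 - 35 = -2*d^3 + 12*d^2 + 38*d - 168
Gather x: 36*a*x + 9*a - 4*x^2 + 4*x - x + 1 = 9*a - 4*x^2 + x*(36*a + 3) + 1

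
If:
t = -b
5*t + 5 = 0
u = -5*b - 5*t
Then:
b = 1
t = -1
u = 0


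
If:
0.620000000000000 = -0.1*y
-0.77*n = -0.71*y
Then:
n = -5.72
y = -6.20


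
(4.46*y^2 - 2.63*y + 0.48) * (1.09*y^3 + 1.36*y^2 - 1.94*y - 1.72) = 4.8614*y^5 + 3.1989*y^4 - 11.706*y^3 - 1.9162*y^2 + 3.5924*y - 0.8256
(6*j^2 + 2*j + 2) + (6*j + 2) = 6*j^2 + 8*j + 4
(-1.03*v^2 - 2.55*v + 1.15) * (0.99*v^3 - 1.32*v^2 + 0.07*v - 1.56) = -1.0197*v^5 - 1.1649*v^4 + 4.4324*v^3 - 0.0896999999999999*v^2 + 4.0585*v - 1.794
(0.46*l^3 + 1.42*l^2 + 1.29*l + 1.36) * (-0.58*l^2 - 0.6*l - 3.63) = -0.2668*l^5 - 1.0996*l^4 - 3.27*l^3 - 6.7174*l^2 - 5.4987*l - 4.9368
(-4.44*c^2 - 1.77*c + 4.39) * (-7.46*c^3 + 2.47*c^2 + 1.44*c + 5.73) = 33.1224*c^5 + 2.2374*c^4 - 43.5149*c^3 - 17.1467*c^2 - 3.8205*c + 25.1547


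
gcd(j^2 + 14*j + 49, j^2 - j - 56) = j + 7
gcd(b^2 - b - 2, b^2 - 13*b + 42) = 1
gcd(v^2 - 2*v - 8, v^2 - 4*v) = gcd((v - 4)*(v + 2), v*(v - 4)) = v - 4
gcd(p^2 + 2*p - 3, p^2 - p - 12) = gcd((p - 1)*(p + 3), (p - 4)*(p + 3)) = p + 3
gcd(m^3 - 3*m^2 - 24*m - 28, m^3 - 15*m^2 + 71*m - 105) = m - 7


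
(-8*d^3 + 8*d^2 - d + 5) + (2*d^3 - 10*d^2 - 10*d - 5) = -6*d^3 - 2*d^2 - 11*d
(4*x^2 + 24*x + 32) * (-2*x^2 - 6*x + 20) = -8*x^4 - 72*x^3 - 128*x^2 + 288*x + 640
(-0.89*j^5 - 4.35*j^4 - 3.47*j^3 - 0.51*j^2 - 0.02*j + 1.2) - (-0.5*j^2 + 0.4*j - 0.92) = -0.89*j^5 - 4.35*j^4 - 3.47*j^3 - 0.01*j^2 - 0.42*j + 2.12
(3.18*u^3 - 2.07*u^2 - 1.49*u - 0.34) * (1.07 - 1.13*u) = -3.5934*u^4 + 5.7417*u^3 - 0.5312*u^2 - 1.2101*u - 0.3638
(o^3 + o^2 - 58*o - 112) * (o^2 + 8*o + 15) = o^5 + 9*o^4 - 35*o^3 - 561*o^2 - 1766*o - 1680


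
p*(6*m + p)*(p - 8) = 6*m*p^2 - 48*m*p + p^3 - 8*p^2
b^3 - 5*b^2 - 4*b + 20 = (b - 5)*(b - 2)*(b + 2)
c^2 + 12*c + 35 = (c + 5)*(c + 7)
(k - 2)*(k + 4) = k^2 + 2*k - 8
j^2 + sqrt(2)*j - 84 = (j - 6*sqrt(2))*(j + 7*sqrt(2))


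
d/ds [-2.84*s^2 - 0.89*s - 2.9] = -5.68*s - 0.89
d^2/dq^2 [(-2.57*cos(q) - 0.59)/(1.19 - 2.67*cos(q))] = (12.371712*sin(q)^2 - 5.513984*cos(q) + 12.371712)/(19.034163*cos(q)^3 - 25.450173*cos(q)^2 + 11.342961*cos(q) - 1.685159)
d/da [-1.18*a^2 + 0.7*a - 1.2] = 0.7 - 2.36*a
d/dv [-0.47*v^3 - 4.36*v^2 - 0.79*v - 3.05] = -1.41*v^2 - 8.72*v - 0.79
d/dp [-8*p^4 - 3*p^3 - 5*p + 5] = -32*p^3 - 9*p^2 - 5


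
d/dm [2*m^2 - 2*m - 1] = 4*m - 2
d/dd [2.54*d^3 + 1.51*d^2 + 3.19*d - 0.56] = 7.62*d^2 + 3.02*d + 3.19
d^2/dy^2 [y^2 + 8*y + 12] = 2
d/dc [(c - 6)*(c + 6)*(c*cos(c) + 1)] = -c^3*sin(c) + 3*c^2*cos(c) + 36*c*sin(c) + 2*c - 36*cos(c)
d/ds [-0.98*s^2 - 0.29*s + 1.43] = -1.96*s - 0.29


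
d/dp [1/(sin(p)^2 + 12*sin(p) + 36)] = -2*cos(p)/(sin(p) + 6)^3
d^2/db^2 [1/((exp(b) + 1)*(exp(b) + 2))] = (4*exp(3*b) + 9*exp(2*b) + exp(b) - 6)*exp(b)/(exp(6*b) + 9*exp(5*b) + 33*exp(4*b) + 63*exp(3*b) + 66*exp(2*b) + 36*exp(b) + 8)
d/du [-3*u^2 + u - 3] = 1 - 6*u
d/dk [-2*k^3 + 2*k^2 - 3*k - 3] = -6*k^2 + 4*k - 3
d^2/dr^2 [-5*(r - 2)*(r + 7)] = -10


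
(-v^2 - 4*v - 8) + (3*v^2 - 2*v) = 2*v^2 - 6*v - 8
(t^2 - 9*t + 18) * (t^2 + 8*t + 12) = t^4 - t^3 - 42*t^2 + 36*t + 216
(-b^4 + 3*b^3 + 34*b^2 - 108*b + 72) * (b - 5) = -b^5 + 8*b^4 + 19*b^3 - 278*b^2 + 612*b - 360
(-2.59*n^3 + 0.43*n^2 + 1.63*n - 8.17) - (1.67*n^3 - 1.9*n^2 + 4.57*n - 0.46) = -4.26*n^3 + 2.33*n^2 - 2.94*n - 7.71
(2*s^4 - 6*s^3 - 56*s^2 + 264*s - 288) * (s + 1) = 2*s^5 - 4*s^4 - 62*s^3 + 208*s^2 - 24*s - 288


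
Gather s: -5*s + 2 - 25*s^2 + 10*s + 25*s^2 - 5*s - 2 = 0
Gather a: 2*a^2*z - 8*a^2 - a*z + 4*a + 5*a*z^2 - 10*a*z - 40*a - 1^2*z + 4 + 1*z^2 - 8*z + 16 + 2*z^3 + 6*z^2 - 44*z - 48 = a^2*(2*z - 8) + a*(5*z^2 - 11*z - 36) + 2*z^3 + 7*z^2 - 53*z - 28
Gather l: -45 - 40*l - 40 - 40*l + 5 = -80*l - 80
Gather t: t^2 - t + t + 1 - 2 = t^2 - 1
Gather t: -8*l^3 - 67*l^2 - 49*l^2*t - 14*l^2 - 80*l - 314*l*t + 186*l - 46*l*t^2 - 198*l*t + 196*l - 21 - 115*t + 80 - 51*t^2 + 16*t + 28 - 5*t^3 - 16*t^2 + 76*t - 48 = -8*l^3 - 81*l^2 + 302*l - 5*t^3 + t^2*(-46*l - 67) + t*(-49*l^2 - 512*l - 23) + 39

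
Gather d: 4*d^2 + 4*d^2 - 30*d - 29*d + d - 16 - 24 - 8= 8*d^2 - 58*d - 48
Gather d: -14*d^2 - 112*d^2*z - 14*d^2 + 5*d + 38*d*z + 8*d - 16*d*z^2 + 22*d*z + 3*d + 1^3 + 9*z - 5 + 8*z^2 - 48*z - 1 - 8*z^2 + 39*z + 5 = d^2*(-112*z - 28) + d*(-16*z^2 + 60*z + 16)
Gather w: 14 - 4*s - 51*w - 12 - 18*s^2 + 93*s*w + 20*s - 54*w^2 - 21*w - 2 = -18*s^2 + 16*s - 54*w^2 + w*(93*s - 72)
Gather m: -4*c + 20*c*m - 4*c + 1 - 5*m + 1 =-8*c + m*(20*c - 5) + 2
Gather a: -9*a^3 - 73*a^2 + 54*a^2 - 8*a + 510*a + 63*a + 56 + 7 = -9*a^3 - 19*a^2 + 565*a + 63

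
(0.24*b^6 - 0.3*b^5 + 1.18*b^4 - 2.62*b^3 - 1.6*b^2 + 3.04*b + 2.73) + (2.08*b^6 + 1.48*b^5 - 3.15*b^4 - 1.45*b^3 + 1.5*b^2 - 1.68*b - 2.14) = 2.32*b^6 + 1.18*b^5 - 1.97*b^4 - 4.07*b^3 - 0.1*b^2 + 1.36*b + 0.59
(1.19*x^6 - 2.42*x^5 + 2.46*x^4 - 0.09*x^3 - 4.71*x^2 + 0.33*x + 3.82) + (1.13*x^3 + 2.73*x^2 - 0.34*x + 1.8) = 1.19*x^6 - 2.42*x^5 + 2.46*x^4 + 1.04*x^3 - 1.98*x^2 - 0.01*x + 5.62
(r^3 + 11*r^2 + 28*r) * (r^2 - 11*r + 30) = r^5 - 63*r^3 + 22*r^2 + 840*r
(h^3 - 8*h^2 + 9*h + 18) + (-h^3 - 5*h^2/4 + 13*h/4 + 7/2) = -37*h^2/4 + 49*h/4 + 43/2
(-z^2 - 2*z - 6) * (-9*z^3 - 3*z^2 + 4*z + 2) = 9*z^5 + 21*z^4 + 56*z^3 + 8*z^2 - 28*z - 12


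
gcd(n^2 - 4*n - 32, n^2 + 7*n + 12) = n + 4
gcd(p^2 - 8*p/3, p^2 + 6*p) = p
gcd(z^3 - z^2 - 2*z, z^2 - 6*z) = z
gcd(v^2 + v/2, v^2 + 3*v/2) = v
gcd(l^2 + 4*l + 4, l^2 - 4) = l + 2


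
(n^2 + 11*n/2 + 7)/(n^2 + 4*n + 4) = (n + 7/2)/(n + 2)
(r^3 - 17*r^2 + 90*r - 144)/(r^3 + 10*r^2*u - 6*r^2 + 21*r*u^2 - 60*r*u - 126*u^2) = (r^2 - 11*r + 24)/(r^2 + 10*r*u + 21*u^2)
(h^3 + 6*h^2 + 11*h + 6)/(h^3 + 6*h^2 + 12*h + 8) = (h^2 + 4*h + 3)/(h^2 + 4*h + 4)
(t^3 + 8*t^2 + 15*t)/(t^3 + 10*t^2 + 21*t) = (t + 5)/(t + 7)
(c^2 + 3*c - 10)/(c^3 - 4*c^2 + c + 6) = (c + 5)/(c^2 - 2*c - 3)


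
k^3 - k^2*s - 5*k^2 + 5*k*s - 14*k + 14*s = (k - 7)*(k + 2)*(k - s)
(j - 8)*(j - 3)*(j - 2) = j^3 - 13*j^2 + 46*j - 48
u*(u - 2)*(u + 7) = u^3 + 5*u^2 - 14*u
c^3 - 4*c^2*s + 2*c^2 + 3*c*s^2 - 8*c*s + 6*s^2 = (c + 2)*(c - 3*s)*(c - s)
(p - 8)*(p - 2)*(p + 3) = p^3 - 7*p^2 - 14*p + 48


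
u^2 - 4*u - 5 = (u - 5)*(u + 1)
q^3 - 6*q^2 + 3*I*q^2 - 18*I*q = q*(q - 6)*(q + 3*I)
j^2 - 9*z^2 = (j - 3*z)*(j + 3*z)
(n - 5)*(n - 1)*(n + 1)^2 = n^4 - 4*n^3 - 6*n^2 + 4*n + 5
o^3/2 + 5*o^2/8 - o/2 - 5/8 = (o/2 + 1/2)*(o - 1)*(o + 5/4)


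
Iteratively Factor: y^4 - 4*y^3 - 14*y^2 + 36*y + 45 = (y - 3)*(y^3 - y^2 - 17*y - 15) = (y - 3)*(y + 3)*(y^2 - 4*y - 5) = (y - 3)*(y + 1)*(y + 3)*(y - 5)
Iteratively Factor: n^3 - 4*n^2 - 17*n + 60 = (n - 3)*(n^2 - n - 20) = (n - 5)*(n - 3)*(n + 4)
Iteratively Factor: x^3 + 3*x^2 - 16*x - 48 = (x + 4)*(x^2 - x - 12) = (x + 3)*(x + 4)*(x - 4)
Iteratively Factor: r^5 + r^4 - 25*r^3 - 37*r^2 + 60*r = (r - 5)*(r^4 + 6*r^3 + 5*r^2 - 12*r) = r*(r - 5)*(r^3 + 6*r^2 + 5*r - 12) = r*(r - 5)*(r - 1)*(r^2 + 7*r + 12) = r*(r - 5)*(r - 1)*(r + 4)*(r + 3)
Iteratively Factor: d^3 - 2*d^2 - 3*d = (d - 3)*(d^2 + d) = (d - 3)*(d + 1)*(d)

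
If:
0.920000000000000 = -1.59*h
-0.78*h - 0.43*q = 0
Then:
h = -0.58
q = 1.05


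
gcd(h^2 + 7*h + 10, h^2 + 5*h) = h + 5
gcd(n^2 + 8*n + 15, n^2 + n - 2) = 1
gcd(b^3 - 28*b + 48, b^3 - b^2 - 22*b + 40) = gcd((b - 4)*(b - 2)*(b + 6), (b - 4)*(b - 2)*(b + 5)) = b^2 - 6*b + 8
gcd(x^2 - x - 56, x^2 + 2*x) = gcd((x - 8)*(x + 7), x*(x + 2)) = 1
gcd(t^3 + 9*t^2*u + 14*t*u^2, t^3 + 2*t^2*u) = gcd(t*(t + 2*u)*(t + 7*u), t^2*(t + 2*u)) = t^2 + 2*t*u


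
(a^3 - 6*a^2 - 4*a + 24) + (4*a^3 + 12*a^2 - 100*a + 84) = 5*a^3 + 6*a^2 - 104*a + 108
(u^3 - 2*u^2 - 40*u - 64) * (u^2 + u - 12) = u^5 - u^4 - 54*u^3 - 80*u^2 + 416*u + 768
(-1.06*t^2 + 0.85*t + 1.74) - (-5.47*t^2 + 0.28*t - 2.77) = 4.41*t^2 + 0.57*t + 4.51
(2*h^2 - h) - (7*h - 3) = 2*h^2 - 8*h + 3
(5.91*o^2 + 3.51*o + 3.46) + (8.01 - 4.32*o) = 5.91*o^2 - 0.81*o + 11.47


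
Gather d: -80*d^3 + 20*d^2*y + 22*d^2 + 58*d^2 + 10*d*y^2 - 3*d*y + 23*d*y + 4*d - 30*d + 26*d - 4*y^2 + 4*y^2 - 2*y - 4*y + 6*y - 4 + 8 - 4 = -80*d^3 + d^2*(20*y + 80) + d*(10*y^2 + 20*y)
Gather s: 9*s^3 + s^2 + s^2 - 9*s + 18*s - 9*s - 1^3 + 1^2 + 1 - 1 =9*s^3 + 2*s^2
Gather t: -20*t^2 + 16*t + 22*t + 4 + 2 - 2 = -20*t^2 + 38*t + 4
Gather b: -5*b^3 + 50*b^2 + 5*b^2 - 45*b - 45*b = -5*b^3 + 55*b^2 - 90*b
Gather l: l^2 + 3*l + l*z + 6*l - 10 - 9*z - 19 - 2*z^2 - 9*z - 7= l^2 + l*(z + 9) - 2*z^2 - 18*z - 36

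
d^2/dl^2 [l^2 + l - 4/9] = 2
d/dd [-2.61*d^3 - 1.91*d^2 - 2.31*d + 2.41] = -7.83*d^2 - 3.82*d - 2.31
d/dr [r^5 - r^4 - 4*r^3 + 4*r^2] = r*(5*r^3 - 4*r^2 - 12*r + 8)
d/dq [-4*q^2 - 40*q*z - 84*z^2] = -8*q - 40*z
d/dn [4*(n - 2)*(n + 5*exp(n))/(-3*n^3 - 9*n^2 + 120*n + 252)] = 4*((n - 2)*(n + 5*exp(n))*(3*n^2 + 6*n - 40) - (n + (n - 2)*(5*exp(n) + 1) + 5*exp(n))*(n^3 + 3*n^2 - 40*n - 84))/(3*(n^3 + 3*n^2 - 40*n - 84)^2)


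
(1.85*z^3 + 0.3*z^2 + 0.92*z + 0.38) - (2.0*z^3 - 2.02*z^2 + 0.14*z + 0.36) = -0.15*z^3 + 2.32*z^2 + 0.78*z + 0.02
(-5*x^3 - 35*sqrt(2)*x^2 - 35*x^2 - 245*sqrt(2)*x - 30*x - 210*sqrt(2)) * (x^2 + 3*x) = -5*x^5 - 50*x^4 - 35*sqrt(2)*x^4 - 350*sqrt(2)*x^3 - 135*x^3 - 945*sqrt(2)*x^2 - 90*x^2 - 630*sqrt(2)*x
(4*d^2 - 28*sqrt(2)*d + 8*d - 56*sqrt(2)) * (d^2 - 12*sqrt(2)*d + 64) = 4*d^4 - 76*sqrt(2)*d^3 + 8*d^3 - 152*sqrt(2)*d^2 + 928*d^2 - 1792*sqrt(2)*d + 1856*d - 3584*sqrt(2)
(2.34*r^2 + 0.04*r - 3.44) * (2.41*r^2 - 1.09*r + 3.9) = 5.6394*r^4 - 2.4542*r^3 + 0.791999999999999*r^2 + 3.9056*r - 13.416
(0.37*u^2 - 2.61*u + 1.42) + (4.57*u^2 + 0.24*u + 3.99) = 4.94*u^2 - 2.37*u + 5.41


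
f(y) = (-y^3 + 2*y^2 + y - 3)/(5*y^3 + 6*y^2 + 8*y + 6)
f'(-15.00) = 0.00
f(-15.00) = -0.24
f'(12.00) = 0.00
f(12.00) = -0.15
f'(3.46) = -0.03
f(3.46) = -0.05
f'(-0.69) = 3.88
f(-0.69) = -1.42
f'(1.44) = 0.02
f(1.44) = -0.01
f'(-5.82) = -0.02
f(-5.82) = -0.31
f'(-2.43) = -0.03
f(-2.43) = -0.42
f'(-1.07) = 5.77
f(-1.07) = 0.31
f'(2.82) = -0.03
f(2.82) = -0.04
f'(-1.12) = 3.40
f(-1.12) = 0.08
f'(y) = (-15*y^2 - 12*y - 8)*(-y^3 + 2*y^2 + y - 3)/(5*y^3 + 6*y^2 + 8*y + 6)^2 + (-3*y^2 + 4*y + 1)/(5*y^3 + 6*y^2 + 8*y + 6)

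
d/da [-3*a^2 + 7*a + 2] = 7 - 6*a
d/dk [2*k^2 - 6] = 4*k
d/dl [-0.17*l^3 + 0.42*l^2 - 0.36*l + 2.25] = -0.51*l^2 + 0.84*l - 0.36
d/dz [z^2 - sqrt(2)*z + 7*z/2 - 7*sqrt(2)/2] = 2*z - sqrt(2) + 7/2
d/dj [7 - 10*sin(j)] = -10*cos(j)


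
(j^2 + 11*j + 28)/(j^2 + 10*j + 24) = (j + 7)/(j + 6)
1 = 1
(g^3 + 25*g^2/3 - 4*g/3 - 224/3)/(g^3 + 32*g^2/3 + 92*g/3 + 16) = (3*g^2 + 13*g - 56)/(3*g^2 + 20*g + 12)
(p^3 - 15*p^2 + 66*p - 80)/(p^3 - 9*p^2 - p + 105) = (p^2 - 10*p + 16)/(p^2 - 4*p - 21)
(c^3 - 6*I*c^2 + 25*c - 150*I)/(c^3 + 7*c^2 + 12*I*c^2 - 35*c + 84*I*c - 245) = (c^2 - 11*I*c - 30)/(c^2 + 7*c*(1 + I) + 49*I)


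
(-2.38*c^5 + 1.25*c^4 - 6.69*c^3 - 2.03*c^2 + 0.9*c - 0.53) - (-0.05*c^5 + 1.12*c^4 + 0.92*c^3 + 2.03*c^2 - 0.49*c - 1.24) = -2.33*c^5 + 0.13*c^4 - 7.61*c^3 - 4.06*c^2 + 1.39*c + 0.71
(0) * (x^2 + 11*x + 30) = 0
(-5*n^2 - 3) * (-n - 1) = 5*n^3 + 5*n^2 + 3*n + 3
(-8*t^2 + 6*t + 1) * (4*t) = -32*t^3 + 24*t^2 + 4*t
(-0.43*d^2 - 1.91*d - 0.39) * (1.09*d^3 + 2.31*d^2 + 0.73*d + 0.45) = -0.4687*d^5 - 3.0752*d^4 - 5.1511*d^3 - 2.4887*d^2 - 1.1442*d - 0.1755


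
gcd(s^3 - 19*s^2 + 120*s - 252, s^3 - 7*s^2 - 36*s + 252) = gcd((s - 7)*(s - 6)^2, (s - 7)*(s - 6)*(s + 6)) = s^2 - 13*s + 42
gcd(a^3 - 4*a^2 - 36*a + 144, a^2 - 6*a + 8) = a - 4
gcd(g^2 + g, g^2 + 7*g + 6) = g + 1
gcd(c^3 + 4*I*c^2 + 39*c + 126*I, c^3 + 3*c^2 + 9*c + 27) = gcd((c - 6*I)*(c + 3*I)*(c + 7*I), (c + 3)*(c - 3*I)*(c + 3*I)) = c + 3*I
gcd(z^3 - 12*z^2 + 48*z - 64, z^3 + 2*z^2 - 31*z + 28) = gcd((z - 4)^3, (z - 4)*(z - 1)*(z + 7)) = z - 4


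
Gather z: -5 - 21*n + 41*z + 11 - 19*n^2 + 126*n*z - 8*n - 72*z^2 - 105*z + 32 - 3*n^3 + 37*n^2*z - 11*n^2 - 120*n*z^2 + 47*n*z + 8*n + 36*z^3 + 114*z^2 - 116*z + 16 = -3*n^3 - 30*n^2 - 21*n + 36*z^3 + z^2*(42 - 120*n) + z*(37*n^2 + 173*n - 180) + 54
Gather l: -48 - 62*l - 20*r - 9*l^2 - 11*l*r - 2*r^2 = -9*l^2 + l*(-11*r - 62) - 2*r^2 - 20*r - 48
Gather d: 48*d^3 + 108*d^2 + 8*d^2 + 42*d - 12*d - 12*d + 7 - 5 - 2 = 48*d^3 + 116*d^2 + 18*d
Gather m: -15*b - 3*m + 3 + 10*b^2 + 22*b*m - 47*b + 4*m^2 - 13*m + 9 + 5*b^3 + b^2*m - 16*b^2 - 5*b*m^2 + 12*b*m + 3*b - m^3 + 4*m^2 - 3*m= 5*b^3 - 6*b^2 - 59*b - m^3 + m^2*(8 - 5*b) + m*(b^2 + 34*b - 19) + 12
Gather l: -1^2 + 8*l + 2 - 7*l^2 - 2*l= -7*l^2 + 6*l + 1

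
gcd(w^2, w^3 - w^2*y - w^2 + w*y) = w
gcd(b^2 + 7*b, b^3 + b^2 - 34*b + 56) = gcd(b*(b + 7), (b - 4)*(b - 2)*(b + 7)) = b + 7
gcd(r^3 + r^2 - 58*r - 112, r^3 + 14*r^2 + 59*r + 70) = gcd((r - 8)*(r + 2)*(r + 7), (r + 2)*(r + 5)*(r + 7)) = r^2 + 9*r + 14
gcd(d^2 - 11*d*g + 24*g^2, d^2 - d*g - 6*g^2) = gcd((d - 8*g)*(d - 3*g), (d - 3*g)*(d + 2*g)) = d - 3*g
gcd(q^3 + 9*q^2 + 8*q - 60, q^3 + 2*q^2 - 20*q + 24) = q^2 + 4*q - 12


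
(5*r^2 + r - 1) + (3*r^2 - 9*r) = 8*r^2 - 8*r - 1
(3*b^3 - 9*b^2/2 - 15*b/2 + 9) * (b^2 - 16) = 3*b^5 - 9*b^4/2 - 111*b^3/2 + 81*b^2 + 120*b - 144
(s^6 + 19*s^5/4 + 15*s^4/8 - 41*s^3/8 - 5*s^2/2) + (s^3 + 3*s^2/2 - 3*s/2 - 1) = s^6 + 19*s^5/4 + 15*s^4/8 - 33*s^3/8 - s^2 - 3*s/2 - 1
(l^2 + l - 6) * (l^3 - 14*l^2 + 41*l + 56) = l^5 - 13*l^4 + 21*l^3 + 181*l^2 - 190*l - 336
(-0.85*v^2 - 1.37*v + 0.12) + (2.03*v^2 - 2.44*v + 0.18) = 1.18*v^2 - 3.81*v + 0.3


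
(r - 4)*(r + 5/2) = r^2 - 3*r/2 - 10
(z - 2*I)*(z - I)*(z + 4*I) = z^3 + I*z^2 + 10*z - 8*I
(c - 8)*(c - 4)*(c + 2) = c^3 - 10*c^2 + 8*c + 64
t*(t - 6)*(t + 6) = t^3 - 36*t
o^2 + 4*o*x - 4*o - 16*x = (o - 4)*(o + 4*x)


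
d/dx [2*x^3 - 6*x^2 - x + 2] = 6*x^2 - 12*x - 1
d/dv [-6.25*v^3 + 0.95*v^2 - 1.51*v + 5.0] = -18.75*v^2 + 1.9*v - 1.51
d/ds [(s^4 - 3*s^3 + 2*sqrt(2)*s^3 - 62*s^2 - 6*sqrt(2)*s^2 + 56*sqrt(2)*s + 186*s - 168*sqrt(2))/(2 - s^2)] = (-2*s^5 - 2*sqrt(2)*s^4 + 3*s^4 + 8*s^3 + 68*sqrt(2)*s^2 + 168*s^2 - 360*sqrt(2)*s - 248*s + 112*sqrt(2) + 372)/(s^4 - 4*s^2 + 4)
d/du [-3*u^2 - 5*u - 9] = -6*u - 5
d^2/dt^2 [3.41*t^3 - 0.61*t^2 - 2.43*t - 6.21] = 20.46*t - 1.22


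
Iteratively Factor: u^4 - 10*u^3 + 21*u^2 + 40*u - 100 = (u + 2)*(u^3 - 12*u^2 + 45*u - 50) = (u - 5)*(u + 2)*(u^2 - 7*u + 10) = (u - 5)^2*(u + 2)*(u - 2)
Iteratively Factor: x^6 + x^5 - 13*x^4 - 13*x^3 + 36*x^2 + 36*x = (x - 2)*(x^5 + 3*x^4 - 7*x^3 - 27*x^2 - 18*x) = (x - 3)*(x - 2)*(x^4 + 6*x^3 + 11*x^2 + 6*x) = (x - 3)*(x - 2)*(x + 2)*(x^3 + 4*x^2 + 3*x) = (x - 3)*(x - 2)*(x + 1)*(x + 2)*(x^2 + 3*x) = x*(x - 3)*(x - 2)*(x + 1)*(x + 2)*(x + 3)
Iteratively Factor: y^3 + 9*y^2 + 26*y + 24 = (y + 3)*(y^2 + 6*y + 8) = (y + 2)*(y + 3)*(y + 4)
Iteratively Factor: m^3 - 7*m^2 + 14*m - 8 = (m - 1)*(m^2 - 6*m + 8) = (m - 4)*(m - 1)*(m - 2)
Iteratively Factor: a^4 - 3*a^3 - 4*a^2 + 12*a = (a)*(a^3 - 3*a^2 - 4*a + 12) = a*(a - 3)*(a^2 - 4) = a*(a - 3)*(a - 2)*(a + 2)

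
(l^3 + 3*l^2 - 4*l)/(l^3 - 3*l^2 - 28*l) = (l - 1)/(l - 7)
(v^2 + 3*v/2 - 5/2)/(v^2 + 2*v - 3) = (v + 5/2)/(v + 3)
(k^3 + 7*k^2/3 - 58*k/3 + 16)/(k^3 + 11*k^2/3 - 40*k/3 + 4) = (3*k^2 - 11*k + 8)/(3*k^2 - 7*k + 2)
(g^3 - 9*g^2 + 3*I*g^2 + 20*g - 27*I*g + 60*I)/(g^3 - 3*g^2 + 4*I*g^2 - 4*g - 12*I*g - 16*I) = (g^2 + g*(-5 + 3*I) - 15*I)/(g^2 + g*(1 + 4*I) + 4*I)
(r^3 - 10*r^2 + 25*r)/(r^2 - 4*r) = (r^2 - 10*r + 25)/(r - 4)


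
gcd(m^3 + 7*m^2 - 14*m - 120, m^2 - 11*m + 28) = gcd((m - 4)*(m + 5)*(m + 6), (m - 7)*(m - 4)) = m - 4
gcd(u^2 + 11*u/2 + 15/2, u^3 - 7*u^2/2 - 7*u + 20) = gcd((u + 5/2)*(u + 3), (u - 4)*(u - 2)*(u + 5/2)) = u + 5/2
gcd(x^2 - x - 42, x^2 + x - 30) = x + 6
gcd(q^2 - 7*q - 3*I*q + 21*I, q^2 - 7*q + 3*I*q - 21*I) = q - 7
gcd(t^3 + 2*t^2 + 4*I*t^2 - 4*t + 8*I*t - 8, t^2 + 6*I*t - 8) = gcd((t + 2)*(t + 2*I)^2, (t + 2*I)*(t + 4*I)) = t + 2*I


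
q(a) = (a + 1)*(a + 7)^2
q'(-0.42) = 50.93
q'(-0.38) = 52.03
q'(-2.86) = 1.74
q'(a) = (a + 1)*(2*a + 14) + (a + 7)^2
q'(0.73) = 86.50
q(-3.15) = -31.87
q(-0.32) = 30.34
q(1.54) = 185.25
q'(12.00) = 855.00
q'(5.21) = 300.73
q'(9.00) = 576.00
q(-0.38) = 27.17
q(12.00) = 4693.00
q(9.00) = 2560.00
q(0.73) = 103.37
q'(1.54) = 116.31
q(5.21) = 925.81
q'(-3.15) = -1.73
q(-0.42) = 25.11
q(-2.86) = -31.88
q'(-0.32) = 53.71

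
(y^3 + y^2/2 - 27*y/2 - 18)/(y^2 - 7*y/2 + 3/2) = (2*y^3 + y^2 - 27*y - 36)/(2*y^2 - 7*y + 3)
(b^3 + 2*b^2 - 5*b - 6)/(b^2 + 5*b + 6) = (b^2 - b - 2)/(b + 2)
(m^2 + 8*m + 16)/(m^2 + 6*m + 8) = (m + 4)/(m + 2)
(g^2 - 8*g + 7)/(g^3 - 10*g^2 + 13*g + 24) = (g^2 - 8*g + 7)/(g^3 - 10*g^2 + 13*g + 24)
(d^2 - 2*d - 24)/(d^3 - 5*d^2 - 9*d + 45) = (d^2 - 2*d - 24)/(d^3 - 5*d^2 - 9*d + 45)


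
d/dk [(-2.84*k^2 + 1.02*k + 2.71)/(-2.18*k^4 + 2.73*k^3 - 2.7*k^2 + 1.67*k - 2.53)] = (-12.3824*k^5 + 14.424*k^4 + 18.062*k^3 - 24.1837*k^2 + 29.0044*k - 7.1063)/(4.7524*k^8 - 11.9028*k^7 + 19.2249*k^6 - 22.0232*k^5 + 27.439*k^4 - 22.8318*k^3 + 16.4509*k^2 - 8.4502*k + 6.4009)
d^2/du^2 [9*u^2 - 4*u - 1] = 18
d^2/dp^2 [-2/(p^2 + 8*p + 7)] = 4*(p^2 + 8*p - 4*(p + 4)^2 + 7)/(p^2 + 8*p + 7)^3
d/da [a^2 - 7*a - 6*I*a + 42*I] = 2*a - 7 - 6*I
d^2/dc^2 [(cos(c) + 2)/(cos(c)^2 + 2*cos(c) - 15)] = (-9*(1 - cos(2*c))^2*cos(c)/4 - 3*(1 - cos(2*c))^2/2 - 491*cos(c)/2 - 79*cos(2*c) - 27*cos(3*c) + cos(5*c)/2 + 63)/((cos(c) - 3)^3*(cos(c) + 5)^3)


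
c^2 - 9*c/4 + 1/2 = (c - 2)*(c - 1/4)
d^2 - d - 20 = (d - 5)*(d + 4)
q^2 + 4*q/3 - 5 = (q - 5/3)*(q + 3)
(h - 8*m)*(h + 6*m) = h^2 - 2*h*m - 48*m^2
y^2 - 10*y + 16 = (y - 8)*(y - 2)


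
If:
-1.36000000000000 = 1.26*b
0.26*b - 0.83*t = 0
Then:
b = -1.08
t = -0.34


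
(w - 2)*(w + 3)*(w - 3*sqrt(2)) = w^3 - 3*sqrt(2)*w^2 + w^2 - 6*w - 3*sqrt(2)*w + 18*sqrt(2)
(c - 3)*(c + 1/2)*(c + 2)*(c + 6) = c^4 + 11*c^3/2 - 19*c^2/2 - 42*c - 18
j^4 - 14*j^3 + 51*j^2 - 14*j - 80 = (j - 8)*(j - 5)*(j - 2)*(j + 1)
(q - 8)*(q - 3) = q^2 - 11*q + 24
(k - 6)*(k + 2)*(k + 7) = k^3 + 3*k^2 - 40*k - 84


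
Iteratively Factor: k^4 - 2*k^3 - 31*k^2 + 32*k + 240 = (k - 5)*(k^3 + 3*k^2 - 16*k - 48) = (k - 5)*(k - 4)*(k^2 + 7*k + 12) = (k - 5)*(k - 4)*(k + 3)*(k + 4)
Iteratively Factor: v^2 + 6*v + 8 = (v + 4)*(v + 2)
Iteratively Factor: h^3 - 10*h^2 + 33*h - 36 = (h - 4)*(h^2 - 6*h + 9) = (h - 4)*(h - 3)*(h - 3)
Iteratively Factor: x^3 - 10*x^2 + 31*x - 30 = (x - 2)*(x^2 - 8*x + 15) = (x - 3)*(x - 2)*(x - 5)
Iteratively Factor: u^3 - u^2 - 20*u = (u - 5)*(u^2 + 4*u) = (u - 5)*(u + 4)*(u)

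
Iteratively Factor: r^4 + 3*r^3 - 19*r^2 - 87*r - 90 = (r + 2)*(r^3 + r^2 - 21*r - 45) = (r + 2)*(r + 3)*(r^2 - 2*r - 15) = (r + 2)*(r + 3)^2*(r - 5)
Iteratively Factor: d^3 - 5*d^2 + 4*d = (d - 1)*(d^2 - 4*d) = (d - 4)*(d - 1)*(d)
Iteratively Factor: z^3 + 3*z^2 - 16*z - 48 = (z - 4)*(z^2 + 7*z + 12) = (z - 4)*(z + 3)*(z + 4)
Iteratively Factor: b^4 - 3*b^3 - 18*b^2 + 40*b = (b)*(b^3 - 3*b^2 - 18*b + 40) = b*(b - 2)*(b^2 - b - 20) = b*(b - 5)*(b - 2)*(b + 4)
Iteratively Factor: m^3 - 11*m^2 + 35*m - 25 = (m - 5)*(m^2 - 6*m + 5) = (m - 5)*(m - 1)*(m - 5)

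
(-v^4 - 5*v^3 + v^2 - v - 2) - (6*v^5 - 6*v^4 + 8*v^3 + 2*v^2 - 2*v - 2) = -6*v^5 + 5*v^4 - 13*v^3 - v^2 + v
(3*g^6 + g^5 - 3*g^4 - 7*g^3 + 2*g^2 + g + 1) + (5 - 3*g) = 3*g^6 + g^5 - 3*g^4 - 7*g^3 + 2*g^2 - 2*g + 6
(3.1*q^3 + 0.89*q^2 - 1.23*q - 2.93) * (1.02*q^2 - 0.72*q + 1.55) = 3.162*q^5 - 1.3242*q^4 + 2.9096*q^3 - 0.7235*q^2 + 0.2031*q - 4.5415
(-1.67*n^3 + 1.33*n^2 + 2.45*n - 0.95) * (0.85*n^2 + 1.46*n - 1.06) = -1.4195*n^5 - 1.3077*n^4 + 5.7945*n^3 + 1.3597*n^2 - 3.984*n + 1.007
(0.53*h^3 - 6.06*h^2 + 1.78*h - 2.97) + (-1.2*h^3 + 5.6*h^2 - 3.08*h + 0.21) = -0.67*h^3 - 0.46*h^2 - 1.3*h - 2.76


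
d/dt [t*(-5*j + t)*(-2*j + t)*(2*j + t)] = 20*j^3 - 8*j^2*t - 15*j*t^2 + 4*t^3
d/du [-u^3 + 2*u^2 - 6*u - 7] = -3*u^2 + 4*u - 6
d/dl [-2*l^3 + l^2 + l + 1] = -6*l^2 + 2*l + 1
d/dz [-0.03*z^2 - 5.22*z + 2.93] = -0.06*z - 5.22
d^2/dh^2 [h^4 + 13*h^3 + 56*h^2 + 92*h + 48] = 12*h^2 + 78*h + 112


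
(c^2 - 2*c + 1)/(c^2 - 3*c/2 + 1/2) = 2*(c - 1)/(2*c - 1)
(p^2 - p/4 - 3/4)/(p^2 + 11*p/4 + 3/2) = (p - 1)/(p + 2)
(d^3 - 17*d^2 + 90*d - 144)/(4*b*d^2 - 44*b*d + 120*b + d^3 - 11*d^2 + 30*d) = (d^2 - 11*d + 24)/(4*b*d - 20*b + d^2 - 5*d)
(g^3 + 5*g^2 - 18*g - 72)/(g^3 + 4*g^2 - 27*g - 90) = (g - 4)/(g - 5)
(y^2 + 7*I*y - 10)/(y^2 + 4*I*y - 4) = (y + 5*I)/(y + 2*I)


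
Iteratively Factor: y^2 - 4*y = (y - 4)*(y)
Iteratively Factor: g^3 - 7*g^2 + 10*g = (g - 5)*(g^2 - 2*g) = g*(g - 5)*(g - 2)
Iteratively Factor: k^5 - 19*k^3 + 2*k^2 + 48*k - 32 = (k + 2)*(k^4 - 2*k^3 - 15*k^2 + 32*k - 16) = (k + 2)*(k + 4)*(k^3 - 6*k^2 + 9*k - 4) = (k - 4)*(k + 2)*(k + 4)*(k^2 - 2*k + 1) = (k - 4)*(k - 1)*(k + 2)*(k + 4)*(k - 1)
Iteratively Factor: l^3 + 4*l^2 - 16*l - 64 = (l + 4)*(l^2 - 16) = (l + 4)^2*(l - 4)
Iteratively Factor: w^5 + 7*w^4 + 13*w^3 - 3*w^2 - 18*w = (w + 3)*(w^4 + 4*w^3 + w^2 - 6*w) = (w - 1)*(w + 3)*(w^3 + 5*w^2 + 6*w) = (w - 1)*(w + 3)^2*(w^2 + 2*w) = w*(w - 1)*(w + 3)^2*(w + 2)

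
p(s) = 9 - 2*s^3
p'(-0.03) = -0.01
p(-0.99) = 10.94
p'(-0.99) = -5.88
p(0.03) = 9.00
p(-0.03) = 9.00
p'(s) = -6*s^2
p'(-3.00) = -54.00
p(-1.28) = 13.19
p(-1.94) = 23.60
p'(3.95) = -93.62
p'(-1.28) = -9.83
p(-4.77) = 226.06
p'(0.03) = -0.01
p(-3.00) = 63.00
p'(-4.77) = -136.52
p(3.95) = -114.26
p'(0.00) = 0.00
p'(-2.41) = -34.85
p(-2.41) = 37.00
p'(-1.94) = -22.58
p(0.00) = 9.00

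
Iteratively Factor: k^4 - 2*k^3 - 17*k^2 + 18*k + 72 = (k - 3)*(k^3 + k^2 - 14*k - 24) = (k - 4)*(k - 3)*(k^2 + 5*k + 6) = (k - 4)*(k - 3)*(k + 2)*(k + 3)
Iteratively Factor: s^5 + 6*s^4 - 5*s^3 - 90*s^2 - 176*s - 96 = (s + 2)*(s^4 + 4*s^3 - 13*s^2 - 64*s - 48) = (s + 2)*(s + 3)*(s^3 + s^2 - 16*s - 16) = (s + 1)*(s + 2)*(s + 3)*(s^2 - 16) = (s - 4)*(s + 1)*(s + 2)*(s + 3)*(s + 4)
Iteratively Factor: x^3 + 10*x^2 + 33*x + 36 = (x + 3)*(x^2 + 7*x + 12) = (x + 3)^2*(x + 4)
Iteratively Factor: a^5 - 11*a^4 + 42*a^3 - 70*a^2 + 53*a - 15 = (a - 1)*(a^4 - 10*a^3 + 32*a^2 - 38*a + 15) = (a - 1)^2*(a^3 - 9*a^2 + 23*a - 15) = (a - 1)^3*(a^2 - 8*a + 15) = (a - 5)*(a - 1)^3*(a - 3)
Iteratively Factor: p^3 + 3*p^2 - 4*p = (p - 1)*(p^2 + 4*p) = (p - 1)*(p + 4)*(p)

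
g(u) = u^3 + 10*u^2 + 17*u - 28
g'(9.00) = 440.00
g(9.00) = 1664.00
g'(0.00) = 17.00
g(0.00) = -28.00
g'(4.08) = 148.54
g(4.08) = 275.74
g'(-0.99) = 0.14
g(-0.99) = -36.00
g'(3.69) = 131.65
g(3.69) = 221.13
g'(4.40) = 163.08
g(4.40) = 325.58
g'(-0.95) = 0.71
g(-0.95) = -35.98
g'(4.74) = 179.20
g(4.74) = 383.75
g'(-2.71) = -15.17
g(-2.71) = -20.53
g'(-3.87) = -15.47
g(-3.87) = -1.98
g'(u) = 3*u^2 + 20*u + 17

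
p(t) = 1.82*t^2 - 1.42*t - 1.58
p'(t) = 3.64*t - 1.42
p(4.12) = 23.46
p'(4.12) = 13.58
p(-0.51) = -0.38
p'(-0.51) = -3.28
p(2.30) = 4.78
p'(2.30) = 6.95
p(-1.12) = 2.29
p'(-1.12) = -5.50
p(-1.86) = 7.36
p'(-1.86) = -8.19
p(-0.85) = 0.94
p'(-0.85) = -4.51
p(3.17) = 12.21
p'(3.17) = 10.12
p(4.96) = 36.15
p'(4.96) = 16.63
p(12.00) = 243.46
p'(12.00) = 42.26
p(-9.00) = 158.62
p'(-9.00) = -34.18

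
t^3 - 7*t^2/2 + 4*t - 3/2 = (t - 3/2)*(t - 1)^2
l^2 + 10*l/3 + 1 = (l + 1/3)*(l + 3)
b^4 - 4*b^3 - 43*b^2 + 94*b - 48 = (b - 8)*(b - 1)^2*(b + 6)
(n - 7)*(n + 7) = n^2 - 49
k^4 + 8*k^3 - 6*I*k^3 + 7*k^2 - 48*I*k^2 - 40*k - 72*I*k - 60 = (k + 2)*(k + 6)*(k - 5*I)*(k - I)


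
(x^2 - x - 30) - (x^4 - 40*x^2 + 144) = -x^4 + 41*x^2 - x - 174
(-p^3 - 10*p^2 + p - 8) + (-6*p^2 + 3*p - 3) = -p^3 - 16*p^2 + 4*p - 11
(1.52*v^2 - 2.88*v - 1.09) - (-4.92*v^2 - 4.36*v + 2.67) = 6.44*v^2 + 1.48*v - 3.76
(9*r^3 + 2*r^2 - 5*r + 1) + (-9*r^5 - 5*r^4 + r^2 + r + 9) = -9*r^5 - 5*r^4 + 9*r^3 + 3*r^2 - 4*r + 10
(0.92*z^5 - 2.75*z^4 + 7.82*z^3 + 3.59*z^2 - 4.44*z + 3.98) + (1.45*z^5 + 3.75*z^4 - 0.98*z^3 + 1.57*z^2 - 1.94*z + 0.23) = 2.37*z^5 + 1.0*z^4 + 6.84*z^3 + 5.16*z^2 - 6.38*z + 4.21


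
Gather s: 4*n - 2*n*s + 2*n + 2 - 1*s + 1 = 6*n + s*(-2*n - 1) + 3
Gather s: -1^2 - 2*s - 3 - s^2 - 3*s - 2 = -s^2 - 5*s - 6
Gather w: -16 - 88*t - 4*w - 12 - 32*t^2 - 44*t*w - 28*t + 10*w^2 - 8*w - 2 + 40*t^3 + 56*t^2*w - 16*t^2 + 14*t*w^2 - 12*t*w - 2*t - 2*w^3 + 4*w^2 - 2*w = 40*t^3 - 48*t^2 - 118*t - 2*w^3 + w^2*(14*t + 14) + w*(56*t^2 - 56*t - 14) - 30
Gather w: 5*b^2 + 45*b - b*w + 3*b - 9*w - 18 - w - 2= 5*b^2 + 48*b + w*(-b - 10) - 20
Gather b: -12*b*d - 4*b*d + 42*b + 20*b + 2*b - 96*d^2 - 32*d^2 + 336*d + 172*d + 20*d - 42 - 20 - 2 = b*(64 - 16*d) - 128*d^2 + 528*d - 64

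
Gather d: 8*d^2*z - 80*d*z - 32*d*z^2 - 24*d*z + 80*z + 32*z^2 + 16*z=8*d^2*z + d*(-32*z^2 - 104*z) + 32*z^2 + 96*z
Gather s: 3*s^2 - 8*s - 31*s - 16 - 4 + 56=3*s^2 - 39*s + 36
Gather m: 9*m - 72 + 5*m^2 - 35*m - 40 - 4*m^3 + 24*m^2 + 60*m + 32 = -4*m^3 + 29*m^2 + 34*m - 80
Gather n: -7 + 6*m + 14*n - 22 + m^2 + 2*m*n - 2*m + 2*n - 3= m^2 + 4*m + n*(2*m + 16) - 32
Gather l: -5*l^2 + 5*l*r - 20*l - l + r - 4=-5*l^2 + l*(5*r - 21) + r - 4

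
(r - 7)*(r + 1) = r^2 - 6*r - 7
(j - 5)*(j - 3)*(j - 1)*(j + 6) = j^4 - 3*j^3 - 31*j^2 + 123*j - 90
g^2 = g^2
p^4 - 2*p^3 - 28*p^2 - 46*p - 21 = (p - 7)*(p + 1)^2*(p + 3)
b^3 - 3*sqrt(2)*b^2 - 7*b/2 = b*(b - 7*sqrt(2)/2)*(b + sqrt(2)/2)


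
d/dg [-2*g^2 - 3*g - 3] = -4*g - 3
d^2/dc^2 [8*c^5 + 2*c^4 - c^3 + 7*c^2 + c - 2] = 160*c^3 + 24*c^2 - 6*c + 14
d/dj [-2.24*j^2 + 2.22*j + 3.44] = 2.22 - 4.48*j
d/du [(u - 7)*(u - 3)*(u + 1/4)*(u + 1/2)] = 4*u^3 - 111*u^2/4 + 109*u/4 + 29/2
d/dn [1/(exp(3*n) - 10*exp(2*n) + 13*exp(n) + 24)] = (-3*exp(2*n) + 20*exp(n) - 13)*exp(n)/(exp(3*n) - 10*exp(2*n) + 13*exp(n) + 24)^2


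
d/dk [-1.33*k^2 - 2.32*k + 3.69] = -2.66*k - 2.32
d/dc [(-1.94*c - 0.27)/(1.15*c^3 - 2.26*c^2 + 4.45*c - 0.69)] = (4.462*c^3 - 3.4529*c^2 - 1.2204*c + 2.5401)/(1.3225*c^6 - 5.198*c^5 + 15.3426*c^4 - 21.701*c^3 + 22.9213*c^2 - 6.141*c + 0.4761)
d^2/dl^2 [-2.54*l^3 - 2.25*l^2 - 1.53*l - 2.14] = -15.24*l - 4.5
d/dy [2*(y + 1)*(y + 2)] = 4*y + 6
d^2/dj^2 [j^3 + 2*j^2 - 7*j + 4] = 6*j + 4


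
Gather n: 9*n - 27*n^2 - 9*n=-27*n^2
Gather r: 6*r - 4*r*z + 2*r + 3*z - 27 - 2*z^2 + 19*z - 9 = r*(8 - 4*z) - 2*z^2 + 22*z - 36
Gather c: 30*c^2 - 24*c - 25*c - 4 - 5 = 30*c^2 - 49*c - 9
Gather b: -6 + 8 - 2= 0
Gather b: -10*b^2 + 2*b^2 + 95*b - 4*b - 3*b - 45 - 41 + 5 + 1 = -8*b^2 + 88*b - 80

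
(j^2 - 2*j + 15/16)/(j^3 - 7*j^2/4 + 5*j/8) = (4*j - 3)/(2*j*(2*j - 1))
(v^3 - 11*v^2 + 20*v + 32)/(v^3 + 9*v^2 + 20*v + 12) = (v^2 - 12*v + 32)/(v^2 + 8*v + 12)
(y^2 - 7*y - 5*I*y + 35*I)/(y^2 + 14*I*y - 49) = (y^2 - 7*y - 5*I*y + 35*I)/(y^2 + 14*I*y - 49)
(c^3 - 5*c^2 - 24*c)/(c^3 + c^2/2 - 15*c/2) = 2*(c - 8)/(2*c - 5)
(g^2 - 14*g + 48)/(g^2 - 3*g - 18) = (g - 8)/(g + 3)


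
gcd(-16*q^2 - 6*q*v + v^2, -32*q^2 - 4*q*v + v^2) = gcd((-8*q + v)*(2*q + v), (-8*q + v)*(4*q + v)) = 8*q - v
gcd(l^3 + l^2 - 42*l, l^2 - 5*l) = l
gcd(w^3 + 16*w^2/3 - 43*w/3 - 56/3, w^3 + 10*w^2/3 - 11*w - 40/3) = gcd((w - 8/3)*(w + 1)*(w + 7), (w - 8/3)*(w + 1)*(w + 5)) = w^2 - 5*w/3 - 8/3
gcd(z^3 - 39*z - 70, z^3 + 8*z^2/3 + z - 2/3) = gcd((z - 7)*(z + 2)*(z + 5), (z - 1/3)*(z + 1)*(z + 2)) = z + 2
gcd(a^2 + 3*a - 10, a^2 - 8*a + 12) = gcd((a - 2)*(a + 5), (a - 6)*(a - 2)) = a - 2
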